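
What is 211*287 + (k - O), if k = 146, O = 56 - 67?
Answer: 60714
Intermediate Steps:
O = -11
211*287 + (k - O) = 211*287 + (146 - 1*(-11)) = 60557 + (146 + 11) = 60557 + 157 = 60714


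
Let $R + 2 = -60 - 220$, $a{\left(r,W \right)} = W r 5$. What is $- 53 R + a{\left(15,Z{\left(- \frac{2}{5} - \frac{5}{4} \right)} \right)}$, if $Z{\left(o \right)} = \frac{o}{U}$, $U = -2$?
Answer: $\frac{120063}{8} \approx 15008.0$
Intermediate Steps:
$Z{\left(o \right)} = - \frac{o}{2}$ ($Z{\left(o \right)} = \frac{o}{-2} = o \left(- \frac{1}{2}\right) = - \frac{o}{2}$)
$a{\left(r,W \right)} = 5 W r$
$R = -282$ ($R = -2 - 280 = -282$)
$- 53 R + a{\left(15,Z{\left(- \frac{2}{5} - \frac{5}{4} \right)} \right)} = \left(-53\right) \left(-282\right) + 5 \left(- \frac{- \frac{2}{5} - \frac{5}{4}}{2}\right) 15 = 14946 + 5 \left(- \frac{\left(-2\right) \frac{1}{5} - \frac{5}{4}}{2}\right) 15 = 14946 + 5 \left(- \frac{- \frac{2}{5} - \frac{5}{4}}{2}\right) 15 = 14946 + 5 \left(\left(- \frac{1}{2}\right) \left(- \frac{33}{20}\right)\right) 15 = 14946 + 5 \cdot \frac{33}{40} \cdot 15 = 14946 + \frac{495}{8} = \frac{120063}{8}$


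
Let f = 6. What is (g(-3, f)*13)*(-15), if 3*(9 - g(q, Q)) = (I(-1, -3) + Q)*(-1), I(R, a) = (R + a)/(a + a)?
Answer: -6565/3 ≈ -2188.3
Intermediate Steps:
I(R, a) = (R + a)/(2*a) (I(R, a) = (R + a)/((2*a)) = (R + a)*(1/(2*a)) = (R + a)/(2*a))
g(q, Q) = 83/9 + Q/3 (g(q, Q) = 9 - ((½)*(-1 - 3)/(-3) + Q)*(-1)/3 = 9 - ((½)*(-⅓)*(-4) + Q)*(-1)/3 = 9 - (⅔ + Q)*(-1)/3 = 9 - (-⅔ - Q)/3 = 9 + (2/9 + Q/3) = 83/9 + Q/3)
(g(-3, f)*13)*(-15) = ((83/9 + (⅓)*6)*13)*(-15) = ((83/9 + 2)*13)*(-15) = ((101/9)*13)*(-15) = (1313/9)*(-15) = -6565/3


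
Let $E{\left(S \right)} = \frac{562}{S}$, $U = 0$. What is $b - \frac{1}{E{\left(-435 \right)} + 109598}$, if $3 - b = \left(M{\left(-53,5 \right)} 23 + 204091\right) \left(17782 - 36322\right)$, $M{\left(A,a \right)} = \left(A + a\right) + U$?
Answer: $\frac{179417467234803909}{47674568} \approx 3.7634 \cdot 10^{9}$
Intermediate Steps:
$M{\left(A,a \right)} = A + a$ ($M{\left(A,a \right)} = \left(A + a\right) + 0 = A + a$)
$b = 3763378983$ ($b = 3 - \left(\left(-53 + 5\right) 23 + 204091\right) \left(17782 - 36322\right) = 3 - \left(\left(-48\right) 23 + 204091\right) \left(-18540\right) = 3 - \left(-1104 + 204091\right) \left(-18540\right) = 3 - 202987 \left(-18540\right) = 3 - -3763378980 = 3 + 3763378980 = 3763378983$)
$b - \frac{1}{E{\left(-435 \right)} + 109598} = 3763378983 - \frac{1}{\frac{562}{-435} + 109598} = 3763378983 - \frac{1}{562 \left(- \frac{1}{435}\right) + 109598} = 3763378983 - \frac{1}{- \frac{562}{435} + 109598} = 3763378983 - \frac{1}{\frac{47674568}{435}} = 3763378983 - \frac{435}{47674568} = \frac{179417467234803909}{47674568}$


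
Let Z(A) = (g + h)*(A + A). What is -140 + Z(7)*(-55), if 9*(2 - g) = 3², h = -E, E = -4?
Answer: -3990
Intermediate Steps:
h = 4 (h = -1*(-4) = 4)
g = 1 (g = 2 - ⅑*3² = 2 - ⅑*9 = 2 - 1 = 1)
Z(A) = 10*A (Z(A) = (1 + 4)*(A + A) = 5*(2*A) = 10*A)
-140 + Z(7)*(-55) = -140 + (10*7)*(-55) = -140 + 70*(-55) = -140 - 3850 = -3990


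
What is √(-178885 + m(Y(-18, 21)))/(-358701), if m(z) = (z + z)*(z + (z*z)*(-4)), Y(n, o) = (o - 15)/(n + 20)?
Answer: -I*√179083/358701 ≈ -0.0011798*I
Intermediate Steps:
Y(n, o) = (-15 + o)/(20 + n)
m(z) = 2*z*(z - 4*z²) (m(z) = (2*z)*(z + z²*(-4)) = (2*z)*(z - 4*z²) = 2*z*(z - 4*z²))
√(-178885 + m(Y(-18, 21)))/(-358701) = √(-178885 + ((-15 + 21)/(20 - 18))²*(2 - 8*(-15 + 21)/(20 - 18)))/(-358701) = √(-178885 + (6/2)²*(2 - 8*6/2))*(-1/358701) = √(-178885 + ((½)*6)²*(2 - 4*6))*(-1/358701) = √(-178885 + 3²*(2 - 8*3))*(-1/358701) = √(-178885 + 9*(2 - 24))*(-1/358701) = √(-178885 + 9*(-22))*(-1/358701) = √(-178885 - 198)*(-1/358701) = √(-179083)*(-1/358701) = (I*√179083)*(-1/358701) = -I*√179083/358701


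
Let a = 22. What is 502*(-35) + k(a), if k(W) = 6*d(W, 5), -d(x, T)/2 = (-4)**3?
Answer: -16802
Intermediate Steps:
d(x, T) = 128 (d(x, T) = -2*(-4)**3 = -2*(-64) = 128)
k(W) = 768 (k(W) = 6*128 = 768)
502*(-35) + k(a) = 502*(-35) + 768 = -17570 + 768 = -16802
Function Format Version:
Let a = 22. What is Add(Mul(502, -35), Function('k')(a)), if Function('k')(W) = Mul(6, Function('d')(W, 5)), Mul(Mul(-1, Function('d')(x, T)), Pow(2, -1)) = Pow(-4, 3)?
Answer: -16802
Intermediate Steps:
Function('d')(x, T) = 128 (Function('d')(x, T) = Mul(-2, Pow(-4, 3)) = Mul(-2, -64) = 128)
Function('k')(W) = 768 (Function('k')(W) = Mul(6, 128) = 768)
Add(Mul(502, -35), Function('k')(a)) = Add(Mul(502, -35), 768) = Add(-17570, 768) = -16802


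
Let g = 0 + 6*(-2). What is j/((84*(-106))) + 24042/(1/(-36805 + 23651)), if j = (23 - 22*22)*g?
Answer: -234656363717/742 ≈ -3.1625e+8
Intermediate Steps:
g = -12 (g = 0 - 12 = -12)
j = 5532 (j = (23 - 22*22)*(-12) = (23 - 484)*(-12) = -461*(-12) = 5532)
j/((84*(-106))) + 24042/(1/(-36805 + 23651)) = 5532/((84*(-106))) + 24042/(1/(-36805 + 23651)) = 5532/(-8904) + 24042/(1/(-13154)) = 5532*(-1/8904) + 24042/(-1/13154) = -461/742 + 24042*(-13154) = -461/742 - 316248468 = -234656363717/742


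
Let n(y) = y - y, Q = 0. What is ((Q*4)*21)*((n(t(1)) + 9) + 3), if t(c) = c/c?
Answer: 0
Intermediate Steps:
t(c) = 1
n(y) = 0
((Q*4)*21)*((n(t(1)) + 9) + 3) = ((0*4)*21)*((0 + 9) + 3) = (0*21)*(9 + 3) = 0*12 = 0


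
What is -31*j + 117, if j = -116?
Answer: 3713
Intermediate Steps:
-31*j + 117 = -31*(-116) + 117 = 3596 + 117 = 3713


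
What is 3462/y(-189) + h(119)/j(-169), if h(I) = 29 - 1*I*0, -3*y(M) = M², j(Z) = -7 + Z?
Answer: -318205/698544 ≈ -0.45553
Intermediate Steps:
y(M) = -M²/3
h(I) = 29 (h(I) = 29 - I*0 = 29 - 1*0 = 29 + 0 = 29)
3462/y(-189) + h(119)/j(-169) = 3462/((-⅓*(-189)²)) + 29/(-7 - 169) = 3462/((-⅓*35721)) + 29/(-176) = 3462/(-11907) + 29*(-1/176) = 3462*(-1/11907) - 29/176 = -1154/3969 - 29/176 = -318205/698544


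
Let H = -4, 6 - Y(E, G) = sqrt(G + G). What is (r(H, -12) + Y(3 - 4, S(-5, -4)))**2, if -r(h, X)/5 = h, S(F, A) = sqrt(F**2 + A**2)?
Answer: (26 - sqrt(2)*41**(1/4))**2 ≈ 502.72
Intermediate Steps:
S(F, A) = sqrt(A**2 + F**2)
Y(E, G) = 6 - sqrt(2)*sqrt(G) (Y(E, G) = 6 - sqrt(G + G) = 6 - sqrt(2*G) = 6 - sqrt(2)*sqrt(G))
r(h, X) = -5*h
(r(H, -12) + Y(3 - 4, S(-5, -4)))**2 = (-5*(-4) + (6 - sqrt(2)*sqrt(sqrt((-4)**2 + (-5)**2))))**2 = (20 + (6 - sqrt(2)*sqrt(sqrt(16 + 25))))**2 = (20 + (6 - sqrt(2)*sqrt(sqrt(41))))**2 = (20 + (6 - sqrt(2)*41**(1/4)))**2 = (26 - sqrt(2)*41**(1/4))**2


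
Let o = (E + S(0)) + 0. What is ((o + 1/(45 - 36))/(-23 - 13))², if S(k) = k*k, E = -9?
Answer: 400/6561 ≈ 0.060966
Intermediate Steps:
S(k) = k²
o = -9 (o = (-9 + 0²) + 0 = (-9 + 0) + 0 = -9 + 0 = -9)
((o + 1/(45 - 36))/(-23 - 13))² = ((-9 + 1/(45 - 36))/(-23 - 13))² = ((-9 + 1/9)/(-36))² = ((-9 + ⅑)*(-1/36))² = (-80/9*(-1/36))² = (20/81)² = 400/6561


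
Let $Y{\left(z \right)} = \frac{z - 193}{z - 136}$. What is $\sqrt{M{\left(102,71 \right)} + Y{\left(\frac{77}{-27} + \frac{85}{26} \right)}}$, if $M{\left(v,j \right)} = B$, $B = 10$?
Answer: $\frac{\sqrt{103457954957}}{95179} \approx 3.3794$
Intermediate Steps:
$M{\left(v,j \right)} = 10$
$Y{\left(z \right)} = \frac{-193 + z}{-136 + z}$
$\sqrt{M{\left(102,71 \right)} + Y{\left(\frac{77}{-27} + \frac{85}{26} \right)}} = \sqrt{10 + \frac{-193 + \left(\frac{77}{-27} + \frac{85}{26}\right)}{-136 + \left(\frac{77}{-27} + \frac{85}{26}\right)}} = \sqrt{10 + \frac{-193 + \left(77 \left(- \frac{1}{27}\right) + 85 \cdot \frac{1}{26}\right)}{-136 + \left(77 \left(- \frac{1}{27}\right) + 85 \cdot \frac{1}{26}\right)}} = \sqrt{10 + \frac{-193 + \left(- \frac{77}{27} + \frac{85}{26}\right)}{-136 + \left(- \frac{77}{27} + \frac{85}{26}\right)}} = \sqrt{10 + \frac{-193 + \frac{293}{702}}{-136 + \frac{293}{702}}} = \sqrt{10 + \frac{1}{- \frac{95179}{702}} \left(- \frac{135193}{702}\right)} = \sqrt{10 - - \frac{135193}{95179}} = \sqrt{10 + \frac{135193}{95179}} = \sqrt{\frac{1086983}{95179}} = \frac{\sqrt{103457954957}}{95179}$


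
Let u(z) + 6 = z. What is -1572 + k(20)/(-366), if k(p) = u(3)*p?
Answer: -95882/61 ≈ -1571.8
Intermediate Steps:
u(z) = -6 + z
k(p) = -3*p (k(p) = (-6 + 3)*p = -3*p)
-1572 + k(20)/(-366) = -1572 - 3*20/(-366) = -1572 - 60*(-1/366) = -1572 + 10/61 = -95882/61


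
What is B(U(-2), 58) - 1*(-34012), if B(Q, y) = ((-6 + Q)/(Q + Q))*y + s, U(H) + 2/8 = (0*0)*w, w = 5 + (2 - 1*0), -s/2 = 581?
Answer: 33575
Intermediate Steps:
s = -1162 (s = -2*581 = -1162)
w = 7 (w = 5 + (2 + 0) = 5 + 2 = 7)
U(H) = -¼ (U(H) = -¼ + (0*0)*7 = -¼ + 0*7 = -¼ + 0 = -¼)
B(Q, y) = -1162 + y*(-6 + Q)/(2*Q) (B(Q, y) = ((-6 + Q)/(Q + Q))*y - 1162 = ((-6 + Q)/((2*Q)))*y - 1162 = ((-6 + Q)*(1/(2*Q)))*y - 1162 = ((-6 + Q)/(2*Q))*y - 1162 = y*(-6 + Q)/(2*Q) - 1162 = -1162 + y*(-6 + Q)/(2*Q))
B(U(-2), 58) - 1*(-34012) = (-1162 + (½)*58 - 3*58/(-¼)) - 1*(-34012) = (-1162 + 29 - 3*58*(-4)) + 34012 = (-1162 + 29 + 696) + 34012 = -437 + 34012 = 33575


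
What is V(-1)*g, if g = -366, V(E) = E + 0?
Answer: 366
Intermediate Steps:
V(E) = E
V(-1)*g = -1*(-366) = 366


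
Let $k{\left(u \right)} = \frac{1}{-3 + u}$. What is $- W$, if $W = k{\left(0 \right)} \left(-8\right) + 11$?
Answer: $- \frac{41}{3} \approx -13.667$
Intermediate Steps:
$W = \frac{41}{3}$ ($W = \frac{1}{-3 + 0} \left(-8\right) + 11 = \frac{1}{-3} \left(-8\right) + 11 = \left(- \frac{1}{3}\right) \left(-8\right) + 11 = \frac{8}{3} + 11 = \frac{41}{3} \approx 13.667$)
$- W = \left(-1\right) \frac{41}{3} = - \frac{41}{3}$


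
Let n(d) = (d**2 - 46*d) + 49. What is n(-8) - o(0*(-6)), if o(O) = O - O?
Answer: 481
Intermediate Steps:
o(O) = 0
n(d) = 49 + d**2 - 46*d
n(-8) - o(0*(-6)) = (49 + (-8)**2 - 46*(-8)) - 1*0 = (49 + 64 + 368) + 0 = 481 + 0 = 481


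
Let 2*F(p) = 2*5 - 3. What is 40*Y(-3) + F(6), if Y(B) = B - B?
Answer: 7/2 ≈ 3.5000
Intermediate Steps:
Y(B) = 0
F(p) = 7/2 (F(p) = (2*5 - 3)/2 = (10 - 3)/2 = (½)*7 = 7/2)
40*Y(-3) + F(6) = 40*0 + 7/2 = 0 + 7/2 = 7/2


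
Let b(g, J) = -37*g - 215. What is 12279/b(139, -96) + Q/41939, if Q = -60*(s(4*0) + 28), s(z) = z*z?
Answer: -174656807/74903054 ≈ -2.3318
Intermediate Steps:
s(z) = z²
b(g, J) = -215 - 37*g
Q = -1680 (Q = -60*((4*0)² + 28) = -60*(0² + 28) = -60*(0 + 28) = -60*28 = -1680)
12279/b(139, -96) + Q/41939 = 12279/(-215 - 37*139) - 1680/41939 = 12279/(-215 - 5143) - 1680*1/41939 = 12279/(-5358) - 1680/41939 = 12279*(-1/5358) - 1680/41939 = -4093/1786 - 1680/41939 = -174656807/74903054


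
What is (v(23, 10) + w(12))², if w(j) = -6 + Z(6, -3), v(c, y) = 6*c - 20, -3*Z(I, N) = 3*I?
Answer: 11236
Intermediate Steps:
Z(I, N) = -I
v(c, y) = -20 + 6*c
w(j) = -12 (w(j) = -6 - 1*6 = -6 - 6 = -12)
(v(23, 10) + w(12))² = ((-20 + 6*23) - 12)² = ((-20 + 138) - 12)² = (118 - 12)² = 106² = 11236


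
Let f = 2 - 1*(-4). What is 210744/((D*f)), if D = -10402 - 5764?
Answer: -17562/8083 ≈ -2.1727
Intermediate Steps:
f = 6 (f = 2 + 4 = 6)
D = -16166
210744/((D*f)) = 210744/((-16166*6)) = 210744/(-96996) = 210744*(-1/96996) = -17562/8083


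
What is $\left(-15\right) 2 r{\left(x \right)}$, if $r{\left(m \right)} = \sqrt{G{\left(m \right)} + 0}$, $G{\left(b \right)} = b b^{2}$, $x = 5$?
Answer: $- 150 \sqrt{5} \approx -335.41$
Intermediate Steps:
$G{\left(b \right)} = b^{3}$
$r{\left(m \right)} = \sqrt{m^{3}}$ ($r{\left(m \right)} = \sqrt{m^{3} + 0} = \sqrt{m^{3}}$)
$\left(-15\right) 2 r{\left(x \right)} = \left(-15\right) 2 \sqrt{5^{3}} = - 30 \sqrt{125} = - 30 \cdot 5 \sqrt{5} = - 150 \sqrt{5}$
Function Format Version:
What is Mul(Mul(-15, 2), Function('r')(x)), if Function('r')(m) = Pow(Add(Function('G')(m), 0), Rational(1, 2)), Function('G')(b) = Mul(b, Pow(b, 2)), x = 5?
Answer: Mul(-150, Pow(5, Rational(1, 2))) ≈ -335.41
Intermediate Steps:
Function('G')(b) = Pow(b, 3)
Function('r')(m) = Pow(Pow(m, 3), Rational(1, 2)) (Function('r')(m) = Pow(Add(Pow(m, 3), 0), Rational(1, 2)) = Pow(Pow(m, 3), Rational(1, 2)))
Mul(Mul(-15, 2), Function('r')(x)) = Mul(Mul(-15, 2), Pow(Pow(5, 3), Rational(1, 2))) = Mul(-30, Pow(125, Rational(1, 2))) = Mul(-30, Mul(5, Pow(5, Rational(1, 2)))) = Mul(-150, Pow(5, Rational(1, 2)))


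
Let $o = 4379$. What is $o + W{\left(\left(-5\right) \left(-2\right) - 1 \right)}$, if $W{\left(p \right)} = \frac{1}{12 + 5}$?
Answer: $\frac{74444}{17} \approx 4379.1$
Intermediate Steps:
$W{\left(p \right)} = \frac{1}{17}$
$o + W{\left(\left(-5\right) \left(-2\right) - 1 \right)} = 4379 + \frac{1}{17} = \frac{74444}{17}$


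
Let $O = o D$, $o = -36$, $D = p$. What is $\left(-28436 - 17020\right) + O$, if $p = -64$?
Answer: $-43152$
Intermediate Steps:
$D = -64$
$O = 2304$ ($O = \left(-36\right) \left(-64\right) = 2304$)
$\left(-28436 - 17020\right) + O = \left(-28436 - 17020\right) + 2304 = -45456 + 2304 = -43152$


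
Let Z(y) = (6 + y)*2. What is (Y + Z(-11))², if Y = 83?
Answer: 5329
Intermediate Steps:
Z(y) = 12 + 2*y
(Y + Z(-11))² = (83 + (12 + 2*(-11)))² = (83 + (12 - 22))² = (83 - 10)² = 73² = 5329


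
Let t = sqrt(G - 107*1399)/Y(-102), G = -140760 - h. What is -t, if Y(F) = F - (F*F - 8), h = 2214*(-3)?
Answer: I*sqrt(283811)/10498 ≈ 0.050747*I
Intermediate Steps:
h = -6642
Y(F) = 8 + F - F**2 (Y(F) = F - (F**2 - 8) = F - (-8 + F**2) = F + (8 - F**2) = 8 + F - F**2)
G = -134118 (G = -140760 - 1*(-6642) = -140760 + 6642 = -134118)
t = -I*sqrt(283811)/10498 (t = sqrt(-134118 - 107*1399)/(8 - 102 - 1*(-102)**2) = sqrt(-134118 - 149693)/(8 - 102 - 1*10404) = sqrt(-283811)/(8 - 102 - 10404) = (I*sqrt(283811))/(-10498) = (I*sqrt(283811))*(-1/10498) = -I*sqrt(283811)/10498 ≈ -0.050747*I)
-t = -(-1)*I*sqrt(283811)/10498 = I*sqrt(283811)/10498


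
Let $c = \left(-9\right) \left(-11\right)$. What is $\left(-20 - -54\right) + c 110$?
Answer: $10924$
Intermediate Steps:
$c = 99$
$\left(-20 - -54\right) + c 110 = \left(-20 - -54\right) + 99 \cdot 110 = \left(-20 + 54\right) + 10890 = 34 + 10890 = 10924$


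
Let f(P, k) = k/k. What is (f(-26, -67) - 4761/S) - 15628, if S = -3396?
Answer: -17688177/1132 ≈ -15626.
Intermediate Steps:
f(P, k) = 1
(f(-26, -67) - 4761/S) - 15628 = (1 - 4761/(-3396)) - 15628 = (1 - 4761*(-1/3396)) - 15628 = (1 + 1587/1132) - 15628 = 2719/1132 - 15628 = -17688177/1132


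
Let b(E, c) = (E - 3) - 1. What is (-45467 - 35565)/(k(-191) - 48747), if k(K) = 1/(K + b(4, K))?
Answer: 7738556/4655339 ≈ 1.6623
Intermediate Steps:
b(E, c) = -4 + E (b(E, c) = (-3 + E) - 1 = -4 + E)
k(K) = 1/K (k(K) = 1/(K + (-4 + 4)) = 1/(K + 0) = 1/K)
(-45467 - 35565)/(k(-191) - 48747) = (-45467 - 35565)/(1/(-191) - 48747) = -81032/(-1/191 - 48747) = -81032/(-9310678/191) = -81032*(-191/9310678) = 7738556/4655339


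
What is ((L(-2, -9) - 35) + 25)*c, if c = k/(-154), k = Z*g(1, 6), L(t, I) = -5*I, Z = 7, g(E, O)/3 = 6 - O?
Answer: 0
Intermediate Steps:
g(E, O) = 18 - 3*O (g(E, O) = 3*(6 - O) = 18 - 3*O)
k = 0 (k = 7*(18 - 3*6) = 7*(18 - 18) = 7*0 = 0)
c = 0 (c = 0/(-154) = 0*(-1/154) = 0)
((L(-2, -9) - 35) + 25)*c = ((-5*(-9) - 35) + 25)*0 = ((45 - 35) + 25)*0 = (10 + 25)*0 = 35*0 = 0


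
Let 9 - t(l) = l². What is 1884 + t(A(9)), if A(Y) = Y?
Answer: 1812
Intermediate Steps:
t(l) = 9 - l²
1884 + t(A(9)) = 1884 + (9 - 1*9²) = 1884 + (9 - 1*81) = 1884 + (9 - 81) = 1884 - 72 = 1812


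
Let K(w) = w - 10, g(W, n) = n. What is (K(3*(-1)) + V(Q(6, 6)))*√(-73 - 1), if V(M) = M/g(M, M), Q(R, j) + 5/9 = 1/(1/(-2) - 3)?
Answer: -12*I*√74 ≈ -103.23*I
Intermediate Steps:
Q(R, j) = -53/63 (Q(R, j) = -5/9 + 1/(1/(-2) - 3) = -5/9 + 1/(1*(-½) - 3) = -5/9 + 1/(-½ - 3) = -5/9 + 1/(-7/2) = -5/9 - 2/7 = -53/63)
K(w) = -10 + w
V(M) = 1 (V(M) = M/M = 1)
(K(3*(-1)) + V(Q(6, 6)))*√(-73 - 1) = ((-10 + 3*(-1)) + 1)*√(-73 - 1) = ((-10 - 3) + 1)*√(-74) = (-13 + 1)*(I*√74) = -12*I*√74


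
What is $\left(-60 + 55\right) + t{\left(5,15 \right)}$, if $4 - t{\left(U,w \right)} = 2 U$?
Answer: $-11$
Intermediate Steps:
$t{\left(U,w \right)} = 4 - 2 U$
$\left(-60 + 55\right) + t{\left(5,15 \right)} = \left(-60 + 55\right) + \left(4 - 10\right) = -5 + \left(4 - 10\right) = -5 - 6 = -11$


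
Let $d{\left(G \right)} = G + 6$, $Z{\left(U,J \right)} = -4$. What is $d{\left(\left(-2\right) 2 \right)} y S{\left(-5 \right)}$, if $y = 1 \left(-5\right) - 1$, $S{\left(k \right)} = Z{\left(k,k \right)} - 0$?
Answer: $48$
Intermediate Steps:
$d{\left(G \right)} = 6 + G$
$S{\left(k \right)} = -4$ ($S{\left(k \right)} = -4 - 0 = -4 + 0 = -4$)
$y = -6$ ($y = -5 - 1 = -6$)
$d{\left(\left(-2\right) 2 \right)} y S{\left(-5 \right)} = \left(6 - 4\right) \left(-6\right) \left(-4\right) = 2 \left(-6\right) \left(-4\right) = \left(-12\right) \left(-4\right) = 48$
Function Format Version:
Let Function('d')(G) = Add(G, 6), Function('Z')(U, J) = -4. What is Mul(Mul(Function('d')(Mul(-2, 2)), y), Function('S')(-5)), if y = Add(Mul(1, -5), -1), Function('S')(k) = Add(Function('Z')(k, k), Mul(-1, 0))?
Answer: 48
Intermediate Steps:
Function('d')(G) = Add(6, G)
Function('S')(k) = -4 (Function('S')(k) = Add(-4, Mul(-1, 0)) = Add(-4, 0) = -4)
y = -6 (y = Add(-5, -1) = -6)
Mul(Mul(Function('d')(Mul(-2, 2)), y), Function('S')(-5)) = Mul(Mul(Add(6, Mul(-2, 2)), -6), -4) = Mul(Mul(Add(6, -4), -6), -4) = Mul(Mul(2, -6), -4) = Mul(-12, -4) = 48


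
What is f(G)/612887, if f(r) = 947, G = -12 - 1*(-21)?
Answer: 947/612887 ≈ 0.0015451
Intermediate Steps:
G = 9 (G = -12 + 21 = 9)
f(G)/612887 = 947/612887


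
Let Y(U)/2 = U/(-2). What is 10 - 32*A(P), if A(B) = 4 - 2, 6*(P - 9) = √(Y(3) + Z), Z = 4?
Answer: -54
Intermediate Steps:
Y(U) = -U (Y(U) = 2*(U/(-2)) = 2*(U*(-½)) = 2*(-U/2) = -U)
P = 55/6 (P = 9 + √(-1*3 + 4)/6 = 9 + √(-3 + 4)/6 = 9 + √1/6 = 9 + (⅙)*1 = 9 + ⅙ = 55/6 ≈ 9.1667)
A(B) = 2
10 - 32*A(P) = 10 - 32*2 = 10 - 64 = -54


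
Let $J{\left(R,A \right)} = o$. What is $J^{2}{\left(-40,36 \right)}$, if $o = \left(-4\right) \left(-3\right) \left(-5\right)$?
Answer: $3600$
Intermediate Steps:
$o = -60$ ($o = 12 \left(-5\right) = -60$)
$J{\left(R,A \right)} = -60$
$J^{2}{\left(-40,36 \right)} = \left(-60\right)^{2} = 3600$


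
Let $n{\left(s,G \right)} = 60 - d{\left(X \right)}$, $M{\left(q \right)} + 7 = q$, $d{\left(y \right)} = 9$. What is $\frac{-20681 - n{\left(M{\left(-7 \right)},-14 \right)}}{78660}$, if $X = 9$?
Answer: $- \frac{5183}{19665} \approx -0.26356$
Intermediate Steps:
$M{\left(q \right)} = -7 + q$
$n{\left(s,G \right)} = 51$ ($n{\left(s,G \right)} = 60 - 9 = 51$)
$\frac{-20681 - n{\left(M{\left(-7 \right)},-14 \right)}}{78660} = \frac{-20681 - 51}{78660} = \left(-20681 - 51\right) \frac{1}{78660} = \left(-20732\right) \frac{1}{78660} = - \frac{5183}{19665}$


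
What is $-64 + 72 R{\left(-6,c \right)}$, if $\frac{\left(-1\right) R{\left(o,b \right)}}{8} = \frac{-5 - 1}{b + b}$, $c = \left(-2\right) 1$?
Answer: $-928$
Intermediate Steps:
$c = -2$
$R{\left(o,b \right)} = \frac{24}{b}$ ($R{\left(o,b \right)} = - 8 \frac{-5 - 1}{b + b} = - 8 \left(- \frac{6}{2 b}\right) = - 8 \left(- 6 \frac{1}{2 b}\right) = - 8 \left(- \frac{3}{b}\right) = \frac{24}{b}$)
$-64 + 72 R{\left(-6,c \right)} = -64 + 72 \frac{24}{-2} = -64 + 72 \cdot 24 \left(- \frac{1}{2}\right) = -64 + 72 \left(-12\right) = -64 - 864 = -928$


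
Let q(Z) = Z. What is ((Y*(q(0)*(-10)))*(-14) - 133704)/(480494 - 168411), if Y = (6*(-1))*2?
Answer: -133704/312083 ≈ -0.42842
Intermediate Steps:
Y = -12 (Y = -6*2 = -12)
((Y*(q(0)*(-10)))*(-14) - 133704)/(480494 - 168411) = (-0*(-10)*(-14) - 133704)/(480494 - 168411) = (-12*0*(-14) - 133704)/312083 = (0*(-14) - 133704)*(1/312083) = (0 - 133704)*(1/312083) = -133704*1/312083 = -133704/312083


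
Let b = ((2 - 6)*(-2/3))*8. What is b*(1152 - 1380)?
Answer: -4864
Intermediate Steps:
b = 64/3 (b = -(-8)/3*8 = -4*(-⅔)*8 = (8/3)*8 = 64/3 ≈ 21.333)
b*(1152 - 1380) = 64*(1152 - 1380)/3 = (64/3)*(-228) = -4864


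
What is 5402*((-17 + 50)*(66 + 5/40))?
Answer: 47151357/4 ≈ 1.1788e+7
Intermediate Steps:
5402*((-17 + 50)*(66 + 5/40)) = 5402*(33*(66 + 5*(1/40))) = 5402*(33*(66 + ⅛)) = 5402*(33*(529/8)) = 5402*(17457/8) = 47151357/4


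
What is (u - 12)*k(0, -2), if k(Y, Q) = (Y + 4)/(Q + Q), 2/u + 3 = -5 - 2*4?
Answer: 97/8 ≈ 12.125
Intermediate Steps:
u = -⅛ (u = 2/(-3 + (-5 - 2*4)) = 2/(-3 + (-5 - 8)) = 2/(-3 - 13) = 2/(-16) = 2*(-1/16) = -⅛ ≈ -0.12500)
k(Y, Q) = (4 + Y)/(2*Q) (k(Y, Q) = (4 + Y)/((2*Q)) = (4 + Y)*(1/(2*Q)) = (4 + Y)/(2*Q))
(u - 12)*k(0, -2) = (-⅛ - 12)*((½)*(4 + 0)/(-2)) = -97*(-1)*4/(16*2) = -97/8*(-1) = 97/8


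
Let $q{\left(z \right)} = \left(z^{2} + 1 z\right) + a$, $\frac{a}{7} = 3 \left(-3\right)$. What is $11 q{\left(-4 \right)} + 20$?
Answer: $-541$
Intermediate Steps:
$a = -63$ ($a = 7 \cdot 3 \left(-3\right) = 7 \left(-9\right) = -63$)
$q{\left(z \right)} = -63 + z + z^{2}$ ($q{\left(z \right)} = \left(z^{2} + 1 z\right) - 63 = \left(z^{2} + z\right) - 63 = \left(z + z^{2}\right) - 63 = -63 + z + z^{2}$)
$11 q{\left(-4 \right)} + 20 = 11 \left(-63 - 4 + \left(-4\right)^{2}\right) + 20 = 11 \left(-63 - 4 + 16\right) + 20 = 11 \left(-51\right) + 20 = -561 + 20 = -541$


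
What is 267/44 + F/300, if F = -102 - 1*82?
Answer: 18001/3300 ≈ 5.4548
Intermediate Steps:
F = -184 (F = -102 - 82 = -184)
267/44 + F/300 = 267/44 - 184/300 = 267*(1/44) - 184*1/300 = 267/44 - 46/75 = 18001/3300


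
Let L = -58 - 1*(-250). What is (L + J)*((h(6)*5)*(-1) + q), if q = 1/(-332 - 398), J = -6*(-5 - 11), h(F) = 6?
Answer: -3153744/365 ≈ -8640.4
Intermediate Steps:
J = 96 (J = -6*(-16) = 96)
q = -1/730 (q = 1/(-730) = -1/730 ≈ -0.0013699)
L = 192 (L = -58 + 250 = 192)
(L + J)*((h(6)*5)*(-1) + q) = (192 + 96)*((6*5)*(-1) - 1/730) = 288*(30*(-1) - 1/730) = 288*(-30 - 1/730) = 288*(-21901/730) = -3153744/365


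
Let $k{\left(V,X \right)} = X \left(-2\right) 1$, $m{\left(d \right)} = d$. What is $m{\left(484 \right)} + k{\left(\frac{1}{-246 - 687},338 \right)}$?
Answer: $-192$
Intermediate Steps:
$k{\left(V,X \right)} = - 2 X$ ($k{\left(V,X \right)} = - 2 X 1 = - 2 X$)
$m{\left(484 \right)} + k{\left(\frac{1}{-246 - 687},338 \right)} = 484 - 676 = -192$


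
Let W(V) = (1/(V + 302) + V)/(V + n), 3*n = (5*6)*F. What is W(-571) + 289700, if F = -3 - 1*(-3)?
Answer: 44497783900/153599 ≈ 2.8970e+5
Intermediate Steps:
F = 0 (F = -3 + 3 = 0)
n = 0 (n = ((5*6)*0)/3 = (30*0)/3 = (⅓)*0 = 0)
W(V) = (V + 1/(302 + V))/V (W(V) = (1/(V + 302) + V)/(V + 0) = (1/(302 + V) + V)/V = (V + 1/(302 + V))/V)
W(-571) + 289700 = (1 + (-571)² + 302*(-571))/((-571)*(302 - 571)) + 289700 = -1/571*(1 + 326041 - 172442)/(-269) + 289700 = -1/571*(-1/269)*153600 + 289700 = 153600/153599 + 289700 = 44497783900/153599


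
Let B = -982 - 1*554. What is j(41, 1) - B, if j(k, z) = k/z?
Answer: 1577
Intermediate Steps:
B = -1536 (B = -982 - 554 = -1536)
j(41, 1) - B = 41/1 - 1*(-1536) = 41*1 + 1536 = 41 + 1536 = 1577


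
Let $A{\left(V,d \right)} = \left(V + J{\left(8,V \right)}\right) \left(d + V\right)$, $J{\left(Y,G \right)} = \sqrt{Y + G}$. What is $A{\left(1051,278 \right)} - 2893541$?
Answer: $-1496762 + 1329 \sqrt{1059} \approx -1.4535 \cdot 10^{6}$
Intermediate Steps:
$J{\left(Y,G \right)} = \sqrt{G + Y}$
$A{\left(V,d \right)} = \left(V + d\right) \left(V + \sqrt{8 + V}\right)$ ($A{\left(V,d \right)} = \left(V + \sqrt{V + 8}\right) \left(d + V\right) = \left(V + \sqrt{8 + V}\right) \left(V + d\right) = \left(V + d\right) \left(V + \sqrt{8 + V}\right)$)
$A{\left(1051,278 \right)} - 2893541 = \left(1051^{2} + 1051 \cdot 278 + 1051 \sqrt{8 + 1051} + 278 \sqrt{8 + 1051}\right) - 2893541 = \left(1104601 + 292178 + 1051 \sqrt{1059} + 278 \sqrt{1059}\right) - 2893541 = \left(1396779 + 1329 \sqrt{1059}\right) - 2893541 = -1496762 + 1329 \sqrt{1059}$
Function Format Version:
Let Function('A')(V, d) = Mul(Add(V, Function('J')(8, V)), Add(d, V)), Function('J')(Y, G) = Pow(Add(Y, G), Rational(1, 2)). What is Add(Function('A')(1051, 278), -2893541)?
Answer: Add(-1496762, Mul(1329, Pow(1059, Rational(1, 2)))) ≈ -1.4535e+6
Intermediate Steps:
Function('J')(Y, G) = Pow(Add(G, Y), Rational(1, 2))
Function('A')(V, d) = Mul(Add(V, d), Add(V, Pow(Add(8, V), Rational(1, 2)))) (Function('A')(V, d) = Mul(Add(V, Pow(Add(V, 8), Rational(1, 2))), Add(d, V)) = Mul(Add(V, Pow(Add(8, V), Rational(1, 2))), Add(V, d)) = Mul(Add(V, d), Add(V, Pow(Add(8, V), Rational(1, 2)))))
Add(Function('A')(1051, 278), -2893541) = Add(Add(Pow(1051, 2), Mul(1051, 278), Mul(1051, Pow(Add(8, 1051), Rational(1, 2))), Mul(278, Pow(Add(8, 1051), Rational(1, 2)))), -2893541) = Add(Add(1104601, 292178, Mul(1051, Pow(1059, Rational(1, 2))), Mul(278, Pow(1059, Rational(1, 2)))), -2893541) = Add(Add(1396779, Mul(1329, Pow(1059, Rational(1, 2)))), -2893541) = Add(-1496762, Mul(1329, Pow(1059, Rational(1, 2))))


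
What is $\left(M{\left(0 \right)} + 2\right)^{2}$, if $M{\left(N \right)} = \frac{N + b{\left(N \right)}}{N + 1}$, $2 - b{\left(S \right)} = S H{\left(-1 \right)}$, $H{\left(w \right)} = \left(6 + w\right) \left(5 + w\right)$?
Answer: $16$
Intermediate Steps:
$H{\left(w \right)} = \left(5 + w\right) \left(6 + w\right)$
$b{\left(S \right)} = 2 - 20 S$ ($b{\left(S \right)} = 2 - S \left(30 + \left(-1\right)^{2} + 11 \left(-1\right)\right) = 2 - S \left(30 + 1 - 11\right) = 2 - S 20 = 2 - 20 S$)
$M{\left(N \right)} = \frac{2 - 19 N}{1 + N}$ ($M{\left(N \right)} = \frac{N - \left(-2 + 20 N\right)}{N + 1} = \frac{2 - 19 N}{1 + N}$)
$\left(M{\left(0 \right)} + 2\right)^{2} = \left(\frac{2 - 0}{1 + 0} + 2\right)^{2} = \left(\frac{2 + 0}{1} + 2\right)^{2} = \left(1 \cdot 2 + 2\right)^{2} = \left(2 + 2\right)^{2} = 4^{2} = 16$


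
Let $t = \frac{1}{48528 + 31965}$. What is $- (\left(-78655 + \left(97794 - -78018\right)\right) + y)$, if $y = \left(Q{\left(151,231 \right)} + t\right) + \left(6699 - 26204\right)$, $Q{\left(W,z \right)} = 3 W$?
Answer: $- \frac{6286905766}{80493} \approx -78105.0$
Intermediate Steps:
$t = \frac{1}{80493} \approx 1.2423 \cdot 10^{-5}$
$y = - \frac{1533552635}{80493}$ ($y = \left(3 \cdot 151 + \frac{1}{80493}\right) + \left(6699 - 26204\right) = \left(453 + \frac{1}{80493}\right) + \left(6699 - 26204\right) = \frac{36463330}{80493} - 19505 = - \frac{1533552635}{80493} \approx -19052.0$)
$- (\left(-78655 + \left(97794 - -78018\right)\right) + y) = - (\left(-78655 + \left(97794 - -78018\right)\right) - \frac{1533552635}{80493}) = - (\left(-78655 + \left(97794 + 78018\right)\right) - \frac{1533552635}{80493}) = - (\left(-78655 + 175812\right) - \frac{1533552635}{80493}) = - (97157 - \frac{1533552635}{80493}) = \left(-1\right) \frac{6286905766}{80493} = - \frac{6286905766}{80493}$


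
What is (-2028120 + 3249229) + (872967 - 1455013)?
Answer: 639063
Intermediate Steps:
(-2028120 + 3249229) + (872967 - 1455013) = 1221109 - 582046 = 639063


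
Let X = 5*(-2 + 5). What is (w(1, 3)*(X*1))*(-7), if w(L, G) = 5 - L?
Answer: -420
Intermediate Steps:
X = 15 (X = 5*3 = 15)
(w(1, 3)*(X*1))*(-7) = ((5 - 1*1)*(15*1))*(-7) = ((5 - 1)*15)*(-7) = (4*15)*(-7) = 60*(-7) = -420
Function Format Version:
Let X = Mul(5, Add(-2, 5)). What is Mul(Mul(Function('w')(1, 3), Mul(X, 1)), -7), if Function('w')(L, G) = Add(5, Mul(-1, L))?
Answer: -420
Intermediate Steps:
X = 15 (X = Mul(5, 3) = 15)
Mul(Mul(Function('w')(1, 3), Mul(X, 1)), -7) = Mul(Mul(Add(5, Mul(-1, 1)), Mul(15, 1)), -7) = Mul(Mul(Add(5, -1), 15), -7) = Mul(Mul(4, 15), -7) = Mul(60, -7) = -420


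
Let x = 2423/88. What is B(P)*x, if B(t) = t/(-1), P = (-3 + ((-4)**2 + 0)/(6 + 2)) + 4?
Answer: -7269/88 ≈ -82.602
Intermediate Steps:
P = 3 (P = (-3 + (16 + 0)/8) + 4 = (-3 + 16*(1/8)) + 4 = (-3 + 2) + 4 = -1 + 4 = 3)
B(t) = -t (B(t) = t*(-1) = -t)
x = 2423/88 (x = 2423*(1/88) = 2423/88 ≈ 27.534)
B(P)*x = -1*3*(2423/88) = -3*2423/88 = -7269/88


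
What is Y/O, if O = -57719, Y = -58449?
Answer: 58449/57719 ≈ 1.0126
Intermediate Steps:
Y/O = -58449/(-57719) = -58449*(-1/57719) = 58449/57719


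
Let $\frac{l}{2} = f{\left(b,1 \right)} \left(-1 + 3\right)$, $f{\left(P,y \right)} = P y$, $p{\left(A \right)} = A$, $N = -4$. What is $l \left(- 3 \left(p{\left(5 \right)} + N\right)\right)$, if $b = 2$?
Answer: $-24$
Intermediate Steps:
$l = 8$ ($l = 2 \cdot 2 \cdot 1 \left(-1 + 3\right) = 2 \cdot 2 \cdot 2 = 2 \cdot 4 = 8$)
$l \left(- 3 \left(p{\left(5 \right)} + N\right)\right) = 8 \left(- 3 \left(5 - 4\right)\right) = 8 \left(\left(-3\right) 1\right) = 8 \left(-3\right) = -24$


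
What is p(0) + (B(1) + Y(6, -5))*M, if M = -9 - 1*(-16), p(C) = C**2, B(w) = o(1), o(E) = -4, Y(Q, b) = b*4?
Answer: -168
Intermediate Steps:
Y(Q, b) = 4*b
B(w) = -4
M = 7 (M = -9 + 16 = 7)
p(0) + (B(1) + Y(6, -5))*M = 0**2 + (-4 + 4*(-5))*7 = 0 + (-4 - 20)*7 = 0 - 24*7 = 0 - 168 = -168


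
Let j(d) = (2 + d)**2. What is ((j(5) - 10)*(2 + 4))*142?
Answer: 33228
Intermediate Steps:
((j(5) - 10)*(2 + 4))*142 = (((2 + 5)**2 - 10)*(2 + 4))*142 = ((7**2 - 10)*6)*142 = ((49 - 10)*6)*142 = (39*6)*142 = 234*142 = 33228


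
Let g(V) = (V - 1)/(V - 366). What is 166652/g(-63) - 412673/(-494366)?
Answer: 4418010607525/3954928 ≈ 1.1171e+6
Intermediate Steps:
g(V) = (-1 + V)/(-366 + V)
166652/g(-63) - 412673/(-494366) = 166652/(((-1 - 63)/(-366 - 63))) - 412673/(-494366) = 166652/((-64/(-429))) - 412673*(-1/494366) = 166652/((-1/429*(-64))) + 412673/494366 = 166652/(64/429) + 412673/494366 = 166652*(429/64) + 412673/494366 = 17873427/16 + 412673/494366 = 4418010607525/3954928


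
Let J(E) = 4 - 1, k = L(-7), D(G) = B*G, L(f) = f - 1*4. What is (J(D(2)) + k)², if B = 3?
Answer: 64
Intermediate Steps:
L(f) = -4 + f (L(f) = f - 4 = -4 + f)
D(G) = 3*G
k = -11 (k = -4 - 7 = -11)
J(E) = 3
(J(D(2)) + k)² = (3 - 11)² = (-8)² = 64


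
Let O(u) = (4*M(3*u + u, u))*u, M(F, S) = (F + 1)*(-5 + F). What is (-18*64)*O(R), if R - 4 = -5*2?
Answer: 18441216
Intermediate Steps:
R = -6 (R = 4 - 5*2 = 4 - 10 = -6)
M(F, S) = (1 + F)*(-5 + F)
O(u) = u*(-20 - 64*u + 64*u²) (O(u) = (4*(-5 + (3*u + u)² - 4*(3*u + u)))*u = (4*(-5 + (4*u)² - 16*u))*u = (4*(-5 + 16*u² - 16*u))*u = (4*(-5 - 16*u + 16*u²))*u = (-20 - 64*u + 64*u²)*u = u*(-20 - 64*u + 64*u²))
(-18*64)*O(R) = (-18*64)*(4*(-6)*(-5 - 16*(-6) + 16*(-6)²)) = -4608*(-6)*(-5 + 96 + 16*36) = -4608*(-6)*(-5 + 96 + 576) = -4608*(-6)*667 = -1152*(-16008) = 18441216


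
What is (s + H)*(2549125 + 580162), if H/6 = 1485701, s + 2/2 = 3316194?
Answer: 38272428595513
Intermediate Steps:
s = 3316193 (s = -1 + 3316194 = 3316193)
H = 8914206 (H = 6*1485701 = 8914206)
(s + H)*(2549125 + 580162) = (3316193 + 8914206)*(2549125 + 580162) = 12230399*3129287 = 38272428595513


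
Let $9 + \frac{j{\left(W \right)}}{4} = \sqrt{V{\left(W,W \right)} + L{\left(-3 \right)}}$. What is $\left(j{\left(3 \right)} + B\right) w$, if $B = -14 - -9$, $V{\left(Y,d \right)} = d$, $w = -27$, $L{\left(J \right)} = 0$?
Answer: $1107 - 108 \sqrt{3} \approx 919.94$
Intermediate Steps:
$B = -5$ ($B = -14 + 9 = -5$)
$j{\left(W \right)} = -36 + 4 \sqrt{W}$ ($j{\left(W \right)} = -36 + 4 \sqrt{W + 0} = -36 + 4 \sqrt{W}$)
$\left(j{\left(3 \right)} + B\right) w = \left(\left(-36 + 4 \sqrt{3}\right) - 5\right) \left(-27\right) = \left(-41 + 4 \sqrt{3}\right) \left(-27\right) = 1107 - 108 \sqrt{3}$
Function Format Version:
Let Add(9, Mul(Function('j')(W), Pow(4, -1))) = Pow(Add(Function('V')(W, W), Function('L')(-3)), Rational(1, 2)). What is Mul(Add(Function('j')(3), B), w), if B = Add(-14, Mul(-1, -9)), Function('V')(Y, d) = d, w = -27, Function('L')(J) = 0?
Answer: Add(1107, Mul(-108, Pow(3, Rational(1, 2)))) ≈ 919.94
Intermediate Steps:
B = -5 (B = Add(-14, 9) = -5)
Function('j')(W) = Add(-36, Mul(4, Pow(W, Rational(1, 2)))) (Function('j')(W) = Add(-36, Mul(4, Pow(Add(W, 0), Rational(1, 2)))) = Add(-36, Mul(4, Pow(W, Rational(1, 2)))))
Mul(Add(Function('j')(3), B), w) = Mul(Add(Add(-36, Mul(4, Pow(3, Rational(1, 2)))), -5), -27) = Mul(Add(-41, Mul(4, Pow(3, Rational(1, 2)))), -27) = Add(1107, Mul(-108, Pow(3, Rational(1, 2))))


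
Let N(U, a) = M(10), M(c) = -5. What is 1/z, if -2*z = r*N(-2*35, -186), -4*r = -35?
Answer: 8/175 ≈ 0.045714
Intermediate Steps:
r = 35/4 (r = -¼*(-35) = 35/4 ≈ 8.7500)
N(U, a) = -5
z = 175/8 (z = -35*(-5)/8 = -½*(-175/4) = 175/8 ≈ 21.875)
1/z = 1/(175/8) = 8/175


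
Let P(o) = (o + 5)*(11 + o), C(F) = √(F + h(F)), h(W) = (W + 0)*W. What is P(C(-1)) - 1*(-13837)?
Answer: 13892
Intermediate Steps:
h(W) = W² (h(W) = W*W = W²)
C(F) = √(F + F²)
P(o) = (5 + o)*(11 + o)
P(C(-1)) - 1*(-13837) = (55 + (√(-(1 - 1)))² + 16*√(-(1 - 1))) - 1*(-13837) = (55 + (√(-1*0))² + 16*√(-1*0)) + 13837 = (55 + (√0)² + 16*√0) + 13837 = (55 + 0² + 16*0) + 13837 = (55 + 0 + 0) + 13837 = 55 + 13837 = 13892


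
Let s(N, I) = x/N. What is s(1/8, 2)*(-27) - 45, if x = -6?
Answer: 1251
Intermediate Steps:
s(N, I) = -6/N
s(1/8, 2)*(-27) - 45 = -6/(1/8)*(-27) - 45 = -6/(1*(1/8))*(-27) - 45 = -6/1/8*(-27) - 45 = -6*8*(-27) - 45 = -48*(-27) - 45 = 1296 - 45 = 1251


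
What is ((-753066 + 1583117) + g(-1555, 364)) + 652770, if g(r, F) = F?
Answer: 1483185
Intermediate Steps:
((-753066 + 1583117) + g(-1555, 364)) + 652770 = ((-753066 + 1583117) + 364) + 652770 = (830051 + 364) + 652770 = 830415 + 652770 = 1483185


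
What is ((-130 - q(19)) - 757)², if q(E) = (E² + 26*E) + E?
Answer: 3101121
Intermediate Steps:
q(E) = E² + 27*E
((-130 - q(19)) - 757)² = ((-130 - 19*(27 + 19)) - 757)² = ((-130 - 19*46) - 757)² = ((-130 - 1*874) - 757)² = ((-130 - 874) - 757)² = (-1004 - 757)² = (-1761)² = 3101121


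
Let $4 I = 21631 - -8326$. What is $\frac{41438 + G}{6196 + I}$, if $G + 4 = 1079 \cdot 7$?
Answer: $\frac{65316}{18247} \approx 3.5795$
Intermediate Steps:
$I = \frac{29957}{4}$ ($I = \frac{21631 - -8326}{4} = \frac{21631 + 8326}{4} = \frac{1}{4} \cdot 29957 = \frac{29957}{4} \approx 7489.3$)
$G = 7549$ ($G = -4 + 1079 \cdot 7 = -4 + 7553 = 7549$)
$\frac{41438 + G}{6196 + I} = \frac{41438 + 7549}{6196 + \frac{29957}{4}} = \frac{48987}{\frac{54741}{4}} = 48987 \cdot \frac{4}{54741} = \frac{65316}{18247}$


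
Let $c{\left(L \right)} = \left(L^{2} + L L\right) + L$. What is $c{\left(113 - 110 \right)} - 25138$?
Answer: $-25117$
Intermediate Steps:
$c{\left(L \right)} = L + 2 L^{2}$ ($c{\left(L \right)} = \left(L^{2} + L^{2}\right) + L = 2 L^{2} + L = L + 2 L^{2}$)
$c{\left(113 - 110 \right)} - 25138 = \left(113 - 110\right) \left(1 + 2 \left(113 - 110\right)\right) - 25138 = 3 \left(1 + 2 \cdot 3\right) - 25138 = 3 \left(1 + 6\right) - 25138 = 3 \cdot 7 - 25138 = 21 - 25138 = -25117$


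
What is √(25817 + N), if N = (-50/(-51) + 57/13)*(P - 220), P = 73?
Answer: 8*√19100146/221 ≈ 158.20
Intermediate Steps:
N = -174293/221 (N = (-50/(-51) + 57/13)*(73 - 220) = (-50*(-1/51) + 57*(1/13))*(-147) = (50/51 + 57/13)*(-147) = (3557/663)*(-147) = -174293/221 ≈ -788.66)
√(25817 + N) = √(25817 - 174293/221) = √(5531264/221) = 8*√19100146/221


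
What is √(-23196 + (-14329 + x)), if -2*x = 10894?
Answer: 2*I*√10743 ≈ 207.3*I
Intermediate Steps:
x = -5447 (x = -½*10894 = -5447)
√(-23196 + (-14329 + x)) = √(-23196 + (-14329 - 5447)) = √(-23196 - 19776) = √(-42972) = 2*I*√10743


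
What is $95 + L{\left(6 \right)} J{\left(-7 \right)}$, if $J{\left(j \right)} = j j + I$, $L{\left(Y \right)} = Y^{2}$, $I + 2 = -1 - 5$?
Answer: $1571$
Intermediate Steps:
$I = -8$ ($I = -2 - 6 = -8$)
$J{\left(j \right)} = -8 + j^{2}$ ($J{\left(j \right)} = j j - 8 = j^{2} - 8 = -8 + j^{2}$)
$95 + L{\left(6 \right)} J{\left(-7 \right)} = 95 + 6^{2} \left(-8 + \left(-7\right)^{2}\right) = 95 + 36 \left(-8 + 49\right) = 95 + 36 \cdot 41 = 95 + 1476 = 1571$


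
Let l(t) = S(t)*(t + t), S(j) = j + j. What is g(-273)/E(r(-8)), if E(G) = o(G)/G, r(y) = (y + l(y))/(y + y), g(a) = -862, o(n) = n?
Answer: -862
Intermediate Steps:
S(j) = 2*j
l(t) = 4*t² (l(t) = (2*t)*(t + t) = (2*t)*(2*t) = 4*t²)
r(y) = (y + 4*y²)/(2*y) (r(y) = (y + 4*y²)/(y + y) = (y + 4*y²)/((2*y)) = (y + 4*y²)*(1/(2*y)) = (y + 4*y²)/(2*y))
E(G) = 1 (E(G) = G/G = 1)
g(-273)/E(r(-8)) = -862/1 = -862*1 = -862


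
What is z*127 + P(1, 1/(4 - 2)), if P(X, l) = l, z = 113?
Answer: 28703/2 ≈ 14352.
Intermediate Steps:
z*127 + P(1, 1/(4 - 2)) = 113*127 + 1/(4 - 2) = 14351 + 1/2 = 28703/2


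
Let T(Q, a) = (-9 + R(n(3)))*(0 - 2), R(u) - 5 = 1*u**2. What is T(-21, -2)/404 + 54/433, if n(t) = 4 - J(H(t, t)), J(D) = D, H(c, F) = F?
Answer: 12207/87466 ≈ 0.13956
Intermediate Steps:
n(t) = 4 - t
R(u) = 5 + u**2 (R(u) = 5 + 1*u**2 = 5 + u**2)
T(Q, a) = 6 (T(Q, a) = (-9 + (5 + (4 - 1*3)**2))*(0 - 2) = (-9 + (5 + (4 - 3)**2))*(-2) = (-9 + (5 + 1**2))*(-2) = (-9 + (5 + 1))*(-2) = (-9 + 6)*(-2) = -3*(-2) = 6)
T(-21, -2)/404 + 54/433 = 6/404 + 54/433 = 6*(1/404) + 54*(1/433) = 3/202 + 54/433 = 12207/87466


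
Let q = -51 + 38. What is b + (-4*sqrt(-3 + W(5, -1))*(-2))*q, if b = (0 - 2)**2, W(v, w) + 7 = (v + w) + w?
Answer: 4 - 104*I*sqrt(7) ≈ 4.0 - 275.16*I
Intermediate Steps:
W(v, w) = -7 + v + 2*w (W(v, w) = -7 + ((v + w) + w) = -7 + (v + 2*w) = -7 + v + 2*w)
b = 4 (b = (-2)**2 = 4)
q = -13
b + (-4*sqrt(-3 + W(5, -1))*(-2))*q = 4 + (-4*sqrt(-3 + (-7 + 5 + 2*(-1)))*(-2))*(-13) = 4 + (-4*sqrt(-3 + (-7 + 5 - 2))*(-2))*(-13) = 4 + (-4*sqrt(-3 - 4)*(-2))*(-13) = 4 + (-4*I*sqrt(7)*(-2))*(-13) = 4 + (8*I*sqrt(7))*(-13) = 4 - 104*I*sqrt(7)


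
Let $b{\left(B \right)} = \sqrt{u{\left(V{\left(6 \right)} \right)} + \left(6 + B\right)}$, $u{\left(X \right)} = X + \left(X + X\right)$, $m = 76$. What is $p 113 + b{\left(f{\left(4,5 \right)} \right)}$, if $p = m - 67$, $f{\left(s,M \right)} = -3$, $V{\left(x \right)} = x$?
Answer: $1017 + \sqrt{21} \approx 1021.6$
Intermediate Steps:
$p = 9$ ($p = 76 - 67 = 9$)
$u{\left(X \right)} = 3 X$ ($u{\left(X \right)} = X + 2 X = 3 X$)
$b{\left(B \right)} = \sqrt{24 + B}$ ($b{\left(B \right)} = \sqrt{3 \cdot 6 + \left(6 + B\right)} = \sqrt{18 + \left(6 + B\right)} = \sqrt{24 + B}$)
$p 113 + b{\left(f{\left(4,5 \right)} \right)} = 9 \cdot 113 + \sqrt{24 - 3} = 1017 + \sqrt{21}$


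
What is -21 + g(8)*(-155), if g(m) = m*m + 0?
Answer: -9941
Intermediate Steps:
g(m) = m² (g(m) = m² + 0 = m²)
-21 + g(8)*(-155) = -21 + 8²*(-155) = -21 + 64*(-155) = -21 - 9920 = -9941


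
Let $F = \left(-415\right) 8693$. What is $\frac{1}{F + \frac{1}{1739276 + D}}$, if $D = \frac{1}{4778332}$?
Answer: $- \frac{8310838167633}{29982138219357194303} \approx -2.7719 \cdot 10^{-7}$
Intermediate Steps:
$D = \frac{1}{4778332} \approx 2.0928 \cdot 10^{-7}$
$F = -3607595$
$\frac{1}{F + \frac{1}{1739276 + D}} = \frac{1}{-3607595 + \frac{1}{1739276 + \frac{1}{4778332}}} = \frac{1}{-3607595 + \frac{1}{\frac{8310838167633}{4778332}}} = \frac{1}{-3607595 + \frac{4778332}{8310838167633}} = \frac{1}{- \frac{29982138219357194303}{8310838167633}} = - \frac{8310838167633}{29982138219357194303}$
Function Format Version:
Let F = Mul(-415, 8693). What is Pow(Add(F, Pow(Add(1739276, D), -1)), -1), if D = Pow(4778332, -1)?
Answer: Rational(-8310838167633, 29982138219357194303) ≈ -2.7719e-7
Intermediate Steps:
D = Rational(1, 4778332) ≈ 2.0928e-7
F = -3607595
Pow(Add(F, Pow(Add(1739276, D), -1)), -1) = Pow(Add(-3607595, Pow(Add(1739276, Rational(1, 4778332)), -1)), -1) = Pow(Add(-3607595, Pow(Rational(8310838167633, 4778332), -1)), -1) = Pow(Add(-3607595, Rational(4778332, 8310838167633)), -1) = Pow(Rational(-29982138219357194303, 8310838167633), -1) = Rational(-8310838167633, 29982138219357194303)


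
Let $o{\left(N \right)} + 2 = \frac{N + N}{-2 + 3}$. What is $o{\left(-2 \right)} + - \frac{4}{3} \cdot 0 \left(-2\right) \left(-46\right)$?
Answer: $-6$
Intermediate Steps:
$o{\left(N \right)} = -2 + 2 N$ ($o{\left(N \right)} = -2 + \frac{N + N}{-2 + 3} = -2 + \frac{2 N}{1} = -2 + 2 N 1 = -2 + 2 N$)
$o{\left(-2 \right)} + - \frac{4}{3} \cdot 0 \left(-2\right) \left(-46\right) = \left(-2 + 2 \left(-2\right)\right) + - \frac{4}{3} \cdot 0 \left(-2\right) \left(-46\right) = \left(-2 - 4\right) + \left(-4\right) \frac{1}{3} \cdot 0 \left(-2\right) \left(-46\right) = -6 + \left(- \frac{4}{3}\right) 0 \left(-2\right) \left(-46\right) = -6 + 0 \left(-2\right) \left(-46\right) = -6 + 0 \left(-46\right) = -6 + 0 = -6$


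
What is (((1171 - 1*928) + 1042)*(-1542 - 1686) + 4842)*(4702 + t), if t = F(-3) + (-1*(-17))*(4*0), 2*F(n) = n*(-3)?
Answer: -19499678997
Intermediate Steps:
F(n) = -3*n/2 (F(n) = (n*(-3))/2 = (-3*n)/2 = -3*n/2)
t = 9/2 (t = -3/2*(-3) + (-1*(-17))*(4*0) = 9/2 + 17*0 = 9/2 + 0 = 9/2 ≈ 4.5000)
(((1171 - 1*928) + 1042)*(-1542 - 1686) + 4842)*(4702 + t) = (((1171 - 1*928) + 1042)*(-1542 - 1686) + 4842)*(4702 + 9/2) = (((1171 - 928) + 1042)*(-3228) + 4842)*(9413/2) = ((243 + 1042)*(-3228) + 4842)*(9413/2) = (1285*(-3228) + 4842)*(9413/2) = (-4147980 + 4842)*(9413/2) = -4143138*9413/2 = -19499678997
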